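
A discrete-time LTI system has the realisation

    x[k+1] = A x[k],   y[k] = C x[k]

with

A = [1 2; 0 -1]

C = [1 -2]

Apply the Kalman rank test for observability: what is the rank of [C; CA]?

2

CA = [[1, 4]]
Observability matrix O = [C; CA] = [[1, -2], [1, 4]]
det(O) = 1·4 - (-2)·1 = 4 - (-2) = 6 ≠ 0, so rank(O) = 2.
rank(O) = 2 = n, so the pair (A, C) is completely observable.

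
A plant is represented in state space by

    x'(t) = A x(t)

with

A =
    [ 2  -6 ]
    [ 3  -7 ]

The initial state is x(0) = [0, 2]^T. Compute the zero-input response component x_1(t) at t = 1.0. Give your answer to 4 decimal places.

det(sI - A) = s^2 - (tr A)s + det A, with tr A = 2 + (-7) = -5 and det A = 2·(-7) - (-6)·3 = -14 - (-18) = 4.
So p(s) = det(sI - A) = s^2 + 5s + 4.
Factor s^2 + 5s + 4: two numbers with sum -5 and product 4 are -1 and -4, so s^2 + 5s + 4 = (s + 1)(s + 4).
Hence p(s) = (s + 1) (s + 4), with roots -4, -1.
The eigenvalues -4, -1 are distinct and real, so A is diagonalisable and x(t) = e^{At} x(0) = V diag(e^{λ_i t}) V^{-1} x(0), where the columns of V are the eigenvectors.
λ = -4: A - (-4)I = [[6, -6], [3, -3]]. Row 1 gives 6·v1 + (-6)·v2 = 0, so take v_1 = [1, 1]^T.
λ = -1: A - (-1)I = [[3, -6], [3, -6]]. Row 1 gives 3·v1 + (-6)·v2 = 0, so take v_2 = [-2, -1]^T.
V = [v_1 v_2] = [[1, -2], [1, -1]] has det V = 1, so V^{-1} = adj(V)/det V = [[-1, 2], [-1, 1]].
Modal coordinates z(0) = V^{-1} x(0): (-1)·0 + 2·2 = 4; (-1)·0 + 1·2 = 2; so z(0) = [4, 2]^T.
x_1(t) = Σ_i (v_i)_1 · z_i(0) · e^{λ_i t} (row 1 of V times the modal terms).
x_1(1.0) = 1·4·e^{-4·1.0} + (-2)·2·e^{-1·1.0} = 4·0.018316 + (-4)·0.367879 = -1.3983.

-1.3983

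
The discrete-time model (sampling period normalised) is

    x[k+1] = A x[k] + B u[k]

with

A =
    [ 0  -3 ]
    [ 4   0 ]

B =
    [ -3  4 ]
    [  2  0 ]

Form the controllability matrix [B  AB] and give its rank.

AB = [[-6, 0], [-12, 16]]
Controllability matrix C = [B  AB] = [[-3, 4, -6, 0], [2, 0, -12, 16]]
Take the 2×2 submatrix of C formed by columns 1, 2: [[-3, 4], [2, 0]]. Its determinant is (-3)·0 - 4·2 = 0 - 8 = -8 ≠ 0.
So rank(C) ≥ 2; since C has 2 rows, rank(C) = 2.
rank(C) = 2 = n, so the pair (A, B) is completely controllable.

2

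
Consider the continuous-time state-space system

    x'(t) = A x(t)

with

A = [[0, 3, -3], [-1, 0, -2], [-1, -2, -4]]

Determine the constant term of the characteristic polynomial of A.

12

Expand det(sI - A) for the 3×3 matrix.
p(s) = s^3 + 4s^2 - 4s + 12.
(Check: constant term = det(-A) = (-1)^3 det A = 12; coefficient of s^2 = -tr A = 4.)
The constant term is 12.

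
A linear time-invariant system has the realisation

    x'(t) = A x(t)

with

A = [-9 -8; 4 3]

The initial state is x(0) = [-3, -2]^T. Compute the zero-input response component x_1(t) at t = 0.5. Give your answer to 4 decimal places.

3.4249

det(sI - A) = s^2 - (tr A)s + det A, with tr A = (-9) + 3 = -6 and det A = (-9)·3 - (-8)·4 = -27 - (-32) = 5.
So p(s) = det(sI - A) = s^2 + 6s + 5.
Factor s^2 + 6s + 5: two numbers with sum -6 and product 5 are -1 and -5, so s^2 + 6s + 5 = (s + 1)(s + 5).
Hence p(s) = (s + 1) (s + 5), with roots -5, -1.
The eigenvalues -5, -1 are distinct and real, so A is diagonalisable and x(t) = e^{At} x(0) = V diag(e^{λ_i t}) V^{-1} x(0), where the columns of V are the eigenvectors.
λ = -5: A - (-5)I = [[-4, -8], [4, 8]]. Row 1 gives (-4)·v1 + (-8)·v2 = 0, so take v_1 = [2, -1]^T.
λ = -1: A - (-1)I = [[-8, -8], [4, 4]]. Row 1 gives (-8)·v1 + (-8)·v2 = 0, so take v_2 = [1, -1]^T.
V = [v_1 v_2] = [[2, 1], [-1, -1]] has det V = -1, so V^{-1} = adj(V)/det V = [[1, 1], [-1, -2]].
Modal coordinates z(0) = V^{-1} x(0): 1·(-3) + 1·(-2) = -5; (-1)·(-3) + (-2)·(-2) = 7; so z(0) = [-5, 7]^T.
x_1(t) = Σ_i (v_i)_1 · z_i(0) · e^{λ_i t} (row 1 of V times the modal terms).
x_1(0.5) = 2·(-5)·e^{-5·0.5} + 1·7·e^{-1·0.5} = (-10)·0.082085 + 7·0.606531 = 3.4249.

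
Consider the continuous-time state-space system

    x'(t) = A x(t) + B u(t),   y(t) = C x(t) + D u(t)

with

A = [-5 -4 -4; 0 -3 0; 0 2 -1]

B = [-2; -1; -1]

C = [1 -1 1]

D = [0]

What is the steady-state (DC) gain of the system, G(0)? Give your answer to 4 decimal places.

G(0) = C(-A)^{-1}B + D = -C A^{-1} B + D.
det A = -15, so A^{-1} = (1/-15)·adj(A) = [[-1/5, 4/5, 4/5], [0, -1/3, 0], [0, -2/3, -1]]
A^{-1} B = [-6/5, 1/3, 5/3]^T
C A^{-1} B = 2/15
G(0) = D - C A^{-1} B = 0 - (2/15) = -2/15 ≈ -0.1333

-0.1333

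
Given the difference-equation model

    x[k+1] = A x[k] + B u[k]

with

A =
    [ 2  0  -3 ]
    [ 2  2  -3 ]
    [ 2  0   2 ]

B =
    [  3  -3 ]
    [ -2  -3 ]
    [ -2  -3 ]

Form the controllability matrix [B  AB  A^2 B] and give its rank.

3

AB = [[12, 3], [8, -3], [2, -12]]
A^2B = [[18, 42], [34, 36], [28, -18]]
Controllability matrix C = [B  AB  A^2B] = [[3, -3, 12, 3, 18, 42], [-2, -3, 8, -3, 34, 36], [-2, -3, 2, -12, 28, -18]]
Take the 3×3 submatrix of C formed by columns 1, 2, 3: [[3, -3, 12], [-2, -3, 8], [-2, -3, 2]]. Its determinant is 3·((-3)·2 - 8·(-3)) - (-3)·((-2)·2 - 8·(-2)) + 12·((-2)·(-3) - (-3)·(-2)) = 3·18 - (-3)·12 + 12·0 = 90 ≠ 0.
So rank(C) ≥ 3; since C has 3 rows, rank(C) = 3.
rank(C) = 3 = n, so the pair (A, B) is completely controllable.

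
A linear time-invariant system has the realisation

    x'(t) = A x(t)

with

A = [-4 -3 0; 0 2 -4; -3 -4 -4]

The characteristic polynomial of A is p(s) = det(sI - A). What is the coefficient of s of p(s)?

Expand det(sI - A) for the 3×3 matrix.
p(s) = s^3 + 6s^2 - 16s - 60.
(Check: constant term = det(-A) = (-1)^3 det A = -60; coefficient of s^2 = -tr A = 6.)
The coefficient of s is -16.

-16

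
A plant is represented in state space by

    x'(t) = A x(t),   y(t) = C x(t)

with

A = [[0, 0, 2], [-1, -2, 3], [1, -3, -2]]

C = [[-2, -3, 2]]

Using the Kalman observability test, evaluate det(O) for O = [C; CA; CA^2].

CA = [[5, 0, -17]]
CA^2 = [[-17, 51, 44]]
Observability matrix O = [C; CA; CA^2] = [[-2, -3, 2], [5, 0, -17], [-17, 51, 44]]
Expanding along the first row, det(O) = (-2)·(0·44 - (-17)·51) - (-3)·(5·44 - (-17)·(-17)) + 2·(5·51 - 0·(-17)) = (-2)·867 - (-3)·(-69) + 2·255 = -1431
Since det(O) ≠ 0, rank(O) = 3 and the system is completely observable.

-1431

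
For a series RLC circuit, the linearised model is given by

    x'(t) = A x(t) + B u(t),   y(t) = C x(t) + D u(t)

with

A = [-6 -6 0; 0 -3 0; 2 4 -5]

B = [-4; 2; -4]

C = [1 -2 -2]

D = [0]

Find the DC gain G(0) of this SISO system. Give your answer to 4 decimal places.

-1.0667

G(0) = C(-A)^{-1}B + D = -C A^{-1} B + D.
det A = -90, so A^{-1} = (1/-90)·adj(A) = [[-1/6, 1/3, 0], [0, -1/3, 0], [-1/15, -2/15, -1/5]]
A^{-1} B = [4/3, -2/3, 4/5]^T
C A^{-1} B = 16/15
G(0) = D - C A^{-1} B = 0 - (16/15) = -16/15 ≈ -1.0667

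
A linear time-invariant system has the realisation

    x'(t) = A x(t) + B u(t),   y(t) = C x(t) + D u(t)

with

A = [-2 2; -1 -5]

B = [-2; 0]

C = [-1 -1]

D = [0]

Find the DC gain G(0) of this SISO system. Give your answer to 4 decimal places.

G(0) = C(-A)^{-1}B + D = -C A^{-1} B + D.
det A = 12, so A^{-1} = (1/12)·adj(A) = [[-5/12, -1/6], [1/12, -1/6]]
A^{-1} B = [5/6, -1/6]^T
C A^{-1} B = -2/3
G(0) = D - C A^{-1} B = 0 - (-2/3) = 2/3 ≈ 0.6667

0.6667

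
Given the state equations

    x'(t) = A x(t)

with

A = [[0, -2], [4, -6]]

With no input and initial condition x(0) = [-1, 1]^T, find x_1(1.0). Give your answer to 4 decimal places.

-0.3694

det(sI - A) = s^2 - (tr A)s + det A, with tr A = 0 + (-6) = -6 and det A = 0·(-6) - (-2)·4 = 0 - (-8) = 8.
So p(s) = det(sI - A) = s^2 + 6s + 8.
Factor s^2 + 6s + 8: two numbers with sum -6 and product 8 are -2 and -4, so s^2 + 6s + 8 = (s + 2)(s + 4).
Hence p(s) = (s + 2) (s + 4), with roots -4, -2.
The eigenvalues -4, -2 are distinct and real, so A is diagonalisable and x(t) = e^{At} x(0) = V diag(e^{λ_i t}) V^{-1} x(0), where the columns of V are the eigenvectors.
λ = -4: A - (-4)I = [[4, -2], [4, -2]]. Row 1 gives 4·v1 + (-2)·v2 = 0, so take v_1 = [-1, -2]^T.
λ = -2: A - (-2)I = [[2, -2], [4, -4]]. Row 1 gives 2·v1 + (-2)·v2 = 0, so take v_2 = [1, 1]^T.
V = [v_1 v_2] = [[-1, 1], [-2, 1]] has det V = 1, so V^{-1} = adj(V)/det V = [[1, -1], [2, -1]].
Modal coordinates z(0) = V^{-1} x(0): 1·(-1) + (-1)·1 = -2; 2·(-1) + (-1)·1 = -3; so z(0) = [-2, -3]^T.
x_1(t) = Σ_i (v_i)_1 · z_i(0) · e^{λ_i t} (row 1 of V times the modal terms).
x_1(1.0) = (-1)·(-2)·e^{-4·1.0} + 1·(-3)·e^{-2·1.0} = 2·0.018316 + (-3)·0.135335 = -0.3694.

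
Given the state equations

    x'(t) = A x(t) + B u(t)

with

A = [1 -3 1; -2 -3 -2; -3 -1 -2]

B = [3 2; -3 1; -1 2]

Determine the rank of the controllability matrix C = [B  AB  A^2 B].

3

AB = [[11, 1], [5, -11], [-4, -11]]
A^2B = [[-8, 23], [-29, 53], [-30, 30]]
Controllability matrix C = [B  AB  A^2B] = [[3, 2, 11, 1, -8, 23], [-3, 1, 5, -11, -29, 53], [-1, 2, -4, -11, -30, 30]]
Take the 3×3 submatrix of C formed by columns 1, 2, 3: [[3, 2, 11], [-3, 1, 5], [-1, 2, -4]]. Its determinant is 3·(1·(-4) - 5·2) - 2·((-3)·(-4) - 5·(-1)) + 11·((-3)·2 - 1·(-1)) = 3·(-14) - 2·17 + 11·(-5) = -131 ≠ 0.
So rank(C) ≥ 3; since C has 3 rows, rank(C) = 3.
rank(C) = 3 = n, so the pair (A, B) is completely controllable.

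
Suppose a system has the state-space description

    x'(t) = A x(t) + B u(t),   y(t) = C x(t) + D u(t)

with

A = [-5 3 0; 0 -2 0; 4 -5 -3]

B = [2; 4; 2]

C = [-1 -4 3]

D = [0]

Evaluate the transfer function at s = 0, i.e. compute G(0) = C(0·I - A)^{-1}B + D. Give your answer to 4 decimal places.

G(0) = C(-A)^{-1}B + D = -C A^{-1} B + D.
det A = -30, so A^{-1} = (1/-30)·adj(A) = [[-1/5, -3/10, 0], [0, -1/2, 0], [-4/15, 13/30, -1/3]]
A^{-1} B = [-8/5, -2, 8/15]^T
C A^{-1} B = 56/5
G(0) = D - C A^{-1} B = 0 - (56/5) = -56/5 ≈ -11.2000

-11.2000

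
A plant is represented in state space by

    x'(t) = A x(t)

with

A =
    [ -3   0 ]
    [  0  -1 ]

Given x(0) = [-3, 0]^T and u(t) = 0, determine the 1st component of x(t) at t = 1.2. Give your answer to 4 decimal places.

det(sI - A) = s^2 - (tr A)s + det A, with tr A = (-3) + (-1) = -4 and det A = (-3)·(-1) - 0·0 = 3 - 0 = 3.
So p(s) = det(sI - A) = s^2 + 4s + 3.
Factor s^2 + 4s + 3: two numbers with sum -4 and product 3 are -1 and -3, so s^2 + 4s + 3 = (s + 1)(s + 3).
Hence p(s) = (s + 1) (s + 3), with roots -3, -1.
The eigenvalues -3, -1 are distinct and real, so A is diagonalisable and x(t) = e^{At} x(0) = V diag(e^{λ_i t}) V^{-1} x(0), where the columns of V are the eigenvectors.
λ = -3: A - (-3)I = [[0, 0], [0, 2]]. Row 2 gives 0·v1 + 2·v2 = 0, so take v_1 = [1, 0]^T.
λ = -1: A - (-1)I = [[-2, 0], [0, 0]]. Row 1 gives (-2)·v1 + 0·v2 = 0, so take v_2 = [0, -1]^T.
V = [v_1 v_2] = [[1, 0], [0, -1]] has det V = -1, so V^{-1} = adj(V)/det V = [[1, 0], [0, -1]].
Modal coordinates z(0) = V^{-1} x(0): 1·(-3) + 0·0 = -3; 0·(-3) + (-1)·0 = 0; so z(0) = [-3, 0]^T.
x_1(t) = Σ_i (v_i)_1 · z_i(0) · e^{λ_i t} (row 1 of V times the modal terms).
x_1(1.2) = 1·(-3)·e^{-3·1.2} + 0·0·e^{-1·1.2} = (-3)·0.027324 + 0·0.301194 = -0.0820.

-0.0820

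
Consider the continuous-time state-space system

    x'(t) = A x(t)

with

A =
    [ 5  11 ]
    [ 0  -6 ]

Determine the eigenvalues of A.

-6, 5

det(sI - A) = s^2 - (tr A)s + det A, with tr A = 5 + (-6) = -1 and det A = 5·(-6) - 11·0 = -30 - 0 = -30.
So p(s) = det(sI - A) = s^2 + s - 30.
Factor s^2 + s - 30: two numbers with sum -1 and product -30 are 5 and -6, so s^2 + s - 30 = (s - 5)(s + 6).
Hence p(s) = (s - 5) (s + 6), with roots -6, 5.
At least one eigenvalue has non-negative real part, so the system is not asymptotically stable.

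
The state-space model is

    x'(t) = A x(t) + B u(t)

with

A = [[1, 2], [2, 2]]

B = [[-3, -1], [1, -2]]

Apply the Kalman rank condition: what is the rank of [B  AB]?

AB = [[-1, -5], [-4, -6]]
Controllability matrix C = [B  AB] = [[-3, -1, -1, -5], [1, -2, -4, -6]]
Take the 2×2 submatrix of C formed by columns 1, 2: [[-3, -1], [1, -2]]. Its determinant is (-3)·(-2) - (-1)·1 = 6 - (-1) = 7 ≠ 0.
So rank(C) ≥ 2; since C has 2 rows, rank(C) = 2.
rank(C) = 2 = n, so the pair (A, B) is completely controllable.

2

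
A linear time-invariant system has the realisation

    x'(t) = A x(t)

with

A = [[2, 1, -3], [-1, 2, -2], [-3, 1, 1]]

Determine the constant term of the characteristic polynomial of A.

0

Expand det(sI - A) for the 3×3 matrix.
p(s) = s^3 - 5s^2 + 2s.
(Check: constant term = det(-A) = (-1)^3 det A = 0; coefficient of s^2 = -tr A = -5.)
The constant term is 0.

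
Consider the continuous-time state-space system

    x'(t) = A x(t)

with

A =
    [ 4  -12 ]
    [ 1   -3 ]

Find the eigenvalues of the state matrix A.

0, 1

det(sI - A) = s^2 - (tr A)s + det A, with tr A = 4 + (-3) = 1 and det A = 4·(-3) - (-12)·1 = -12 - (-12) = 0.
So p(s) = det(sI - A) = s^2 - s.
Factor s^2 - s: two numbers with sum 1 and product 0 are 1 and 0, so s^2 - s = s(s - 1).
Hence p(s) = s (s - 1), with roots 0, 1.
At least one eigenvalue has non-negative real part, so the system is not asymptotically stable.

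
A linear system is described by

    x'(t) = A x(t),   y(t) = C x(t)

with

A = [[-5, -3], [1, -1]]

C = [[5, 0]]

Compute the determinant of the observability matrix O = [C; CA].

-75

CA = [[-25, -15]]
Observability matrix O = [C; CA] = [[5, 0], [-25, -15]]
det(O) = 5·(-15) - 0·(-25) = -75 - 0 = -75
Since det(O) ≠ 0, rank(O) = 2 and the system is completely observable.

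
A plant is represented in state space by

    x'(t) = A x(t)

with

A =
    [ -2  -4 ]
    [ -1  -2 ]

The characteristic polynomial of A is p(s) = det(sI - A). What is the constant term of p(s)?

For a 2×2 matrix, det(sI - A) = s^2 - (tr A)s + det A.
tr A = -4, det A = 0.
So p(s) = s^2 + 4s.
The constant term is 0.

0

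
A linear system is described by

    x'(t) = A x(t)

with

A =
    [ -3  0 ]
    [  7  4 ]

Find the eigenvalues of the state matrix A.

-3, 4

det(sI - A) = s^2 - (tr A)s + det A, with tr A = (-3) + 4 = 1 and det A = (-3)·4 - 0·7 = -12 - 0 = -12.
So p(s) = det(sI - A) = s^2 - s - 12.
Factor s^2 - s - 12: two numbers with sum 1 and product -12 are 4 and -3, so s^2 - s - 12 = (s - 4)(s + 3).
Hence p(s) = (s - 4) (s + 3), with roots -3, 4.
At least one eigenvalue has non-negative real part, so the system is not asymptotically stable.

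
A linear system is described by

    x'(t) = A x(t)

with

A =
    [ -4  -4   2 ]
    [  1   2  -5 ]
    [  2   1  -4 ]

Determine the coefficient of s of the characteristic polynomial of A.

5

Expand det(sI - A) for the 3×3 matrix.
p(s) = s^3 + 6s^2 + 5s - 30.
(Check: constant term = det(-A) = (-1)^3 det A = -30; coefficient of s^2 = -tr A = 6.)
The coefficient of s is 5.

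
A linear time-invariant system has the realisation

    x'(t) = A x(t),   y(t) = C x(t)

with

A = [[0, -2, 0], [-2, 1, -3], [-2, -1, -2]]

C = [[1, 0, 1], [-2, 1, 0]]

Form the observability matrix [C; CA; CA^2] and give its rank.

CA = [[-2, -3, -2], [-2, 5, -3]]
CA^2 = [[10, 3, 13], [-4, 12, -9]]
Observability matrix O = [C; CA; CA^2] = [[1, 0, 1], [-2, 1, 0], [-2, -3, -2], [-2, 5, -3], [10, 3, 13], [-4, 12, -9]]
Take the 3×3 submatrix of O formed by rows 1, 2, 3: [[1, 0, 1], [-2, 1, 0], [-2, -3, -2]]. Its determinant is 1·(1·(-2) - 0·(-3)) - 0·((-2)·(-2) - 0·(-2)) + 1·((-2)·(-3) - 1·(-2)) = 1·(-2) - 0·4 + 1·8 = 6 ≠ 0.
So rank(O) ≥ 3; since O has 3 columns, rank(O) = 3.
rank(O) = 3 = n, so the pair (A, C) is completely observable.

3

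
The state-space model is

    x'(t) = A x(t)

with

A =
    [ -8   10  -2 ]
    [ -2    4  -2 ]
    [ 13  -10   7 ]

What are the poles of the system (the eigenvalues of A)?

-6, 4, 5

det(sI - A) = s^3 - (tr A)s^2 + (M11 + M22 + M33)s - det A, where Mii is the 2×2 principal minor of A obtained by deleting row i and column i.
tr A = (-8) + 4 + 7 = 3; M11 = 4·7 - (-2)·(-10) = 28 - 20 = 8; M22 = (-8)·7 - (-2)·13 = -56 - (-26) = -30; M33 = (-8)·4 - 10·(-2) = -32 - (-20) = -12; sum of minors = -34.
det A = (-8)·(4·7 - (-2)·(-10)) - 10·((-2)·7 - (-2)·13) + (-2)·((-2)·(-10) - 4·13) = (-8)·8 - 10·12 + (-2)·(-32) = -120.
So p(s) = det(sI - A) = s^3 - 3s^2 - 34s + 120.
Rational-root test: any integer root divides 120. Testing small divisors, s = 4 works: p(4) = 64 + (-48) + (-136) + 120 = 0, so (s - 4) is a factor.
Dividing, p(s) = (s - 4)(s^2 + s - 30).
Factor s^2 + s - 30: two numbers with sum -1 and product -30 are 5 and -6, so s^2 + s - 30 = (s - 5)(s + 6).
Hence p(s) = (s - 5) (s - 4) (s + 6), with roots -6, 4, 5.
At least one eigenvalue has non-negative real part, so the system is not asymptotically stable.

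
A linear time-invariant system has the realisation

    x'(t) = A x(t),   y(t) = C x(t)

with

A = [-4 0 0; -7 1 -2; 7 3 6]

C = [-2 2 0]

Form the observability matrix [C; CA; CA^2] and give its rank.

2

CA = [[-6, 2, -4]]
CA^2 = [[-18, -10, -28]]
Observability matrix O = [C; CA; CA^2] = [[-2, 2, 0], [-6, 2, -4], [-18, -10, -28]]
The columns c1, c2, c3 of O are linearly dependent: -c1 - c2 + c3 = 0 (check each entry), so rank(O) ≤ 2.
The 2×2 minor from rows 1, 2, columns 1, 2 is (-2)·2 - 2·(-6) = -4 - (-12) = 8 ≠ 0, so rank(O) = 2.
rank(O) = 2 < n = 3, so the pair (A, C) is not completely observable.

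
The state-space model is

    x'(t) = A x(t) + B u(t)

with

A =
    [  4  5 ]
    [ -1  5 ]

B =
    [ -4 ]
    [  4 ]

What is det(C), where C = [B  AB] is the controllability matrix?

-112

AB = [[4], [24]]
Controllability matrix C = [B  AB] = [[-4, 4], [4, 24]]
det(C) = (-4)·24 - 4·4 = -96 - 16 = -112
Since det(C) ≠ 0, rank(C) = 2 and the system is completely controllable.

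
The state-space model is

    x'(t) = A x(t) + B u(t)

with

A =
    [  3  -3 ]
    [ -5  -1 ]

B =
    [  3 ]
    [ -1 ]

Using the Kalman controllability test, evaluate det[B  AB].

AB = [[12], [-14]]
Controllability matrix C = [B  AB] = [[3, 12], [-1, -14]]
det(C) = 3·(-14) - 12·(-1) = -42 - (-12) = -30
Since det(C) ≠ 0, rank(C) = 2 and the system is completely controllable.

-30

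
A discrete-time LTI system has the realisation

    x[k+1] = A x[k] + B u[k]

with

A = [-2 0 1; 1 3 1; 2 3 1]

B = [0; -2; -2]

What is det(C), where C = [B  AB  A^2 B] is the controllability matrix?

8

AB = [[-2], [-8], [-8]]
A^2B = [[-4], [-34], [-36]]
Controllability matrix C = [B  AB  A^2B] = [[0, -2, -4], [-2, -8, -34], [-2, -8, -36]]
Expanding along the first row, det(C) = 0·((-8)·(-36) - (-34)·(-8)) - (-2)·((-2)·(-36) - (-34)·(-2)) + (-4)·((-2)·(-8) - (-8)·(-2)) = 0·16 - (-2)·4 + (-4)·0 = 8
Since det(C) ≠ 0, rank(C) = 3 and the system is completely controllable.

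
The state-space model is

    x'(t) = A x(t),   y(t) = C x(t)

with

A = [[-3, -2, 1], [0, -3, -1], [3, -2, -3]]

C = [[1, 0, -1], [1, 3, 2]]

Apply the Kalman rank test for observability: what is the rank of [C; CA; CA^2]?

3

CA = [[-6, 0, 4], [3, -15, -8]]
CA^2 = [[30, 4, -18], [-33, 55, 42]]
Observability matrix O = [C; CA; CA^2] = [[1, 0, -1], [1, 3, 2], [-6, 0, 4], [3, -15, -8], [30, 4, -18], [-33, 55, 42]]
Take the 3×3 submatrix of O formed by rows 1, 2, 3: [[1, 0, -1], [1, 3, 2], [-6, 0, 4]]. Its determinant is 1·(3·4 - 2·0) - 0·(1·4 - 2·(-6)) + (-1)·(1·0 - 3·(-6)) = 1·12 - 0·16 + (-1)·18 = -6 ≠ 0.
So rank(O) ≥ 3; since O has 3 columns, rank(O) = 3.
rank(O) = 3 = n, so the pair (A, C) is completely observable.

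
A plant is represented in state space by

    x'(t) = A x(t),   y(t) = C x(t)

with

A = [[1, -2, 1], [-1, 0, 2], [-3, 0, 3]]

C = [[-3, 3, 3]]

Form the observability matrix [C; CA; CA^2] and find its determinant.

CA = [[-15, 6, 12]]
CA^2 = [[-57, 30, 33]]
Observability matrix O = [C; CA; CA^2] = [[-3, 3, 3], [-15, 6, 12], [-57, 30, 33]]
Expanding along the first row, det(O) = (-3)·(6·33 - 12·30) - 3·((-15)·33 - 12·(-57)) + 3·((-15)·30 - 6·(-57)) = (-3)·(-162) - 3·189 + 3·(-108) = -405
Since det(O) ≠ 0, rank(O) = 3 and the system is completely observable.

-405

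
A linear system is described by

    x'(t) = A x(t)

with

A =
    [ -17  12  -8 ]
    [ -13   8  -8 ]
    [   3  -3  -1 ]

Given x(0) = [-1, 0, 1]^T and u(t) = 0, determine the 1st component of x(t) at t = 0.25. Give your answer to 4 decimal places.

det(sI - A) = s^3 - (tr A)s^2 + (M11 + M22 + M33)s - det A, where Mii is the 2×2 principal minor of A obtained by deleting row i and column i.
tr A = (-17) + 8 + (-1) = -10; M11 = 8·(-1) - (-8)·(-3) = -8 - 24 = -32; M22 = (-17)·(-1) - (-8)·3 = 17 - (-24) = 41; M33 = (-17)·8 - 12·(-13) = -136 - (-156) = 20; sum of minors = 29.
det A = (-17)·(8·(-1) - (-8)·(-3)) - 12·((-13)·(-1) - (-8)·3) + (-8)·((-13)·(-3) - 8·3) = (-17)·(-32) - 12·37 + (-8)·15 = -20.
So p(s) = det(sI - A) = s^3 + 10s^2 + 29s + 20.
Rational-root test: any integer root divides 20. Testing small divisors, s = -1 works: p(-1) = -1 + 10 + (-29) + 20 = 0, so (s + 1) is a factor.
Dividing, p(s) = (s + 1)(s^2 + 9s + 20).
Factor s^2 + 9s + 20: two numbers with sum -9 and product 20 are -4 and -5, so s^2 + 9s + 20 = (s + 4)(s + 5).
Hence p(s) = (s + 1) (s + 4) (s + 5), with roots -5, -4, -1.
The eigenvalues -5, -4, -1 are distinct and real, so A is diagonalisable and x(t) = e^{At} x(0) = V diag(e^{λ_i t}) V^{-1} x(0), where the columns of V are the eigenvectors.
λ = -5: A - (-5)I = [[-12, 12, -8], [-13, 13, -8], [3, -3, 4]]. v must be orthogonal to every row; (row 1) × (row 2) = [8, 8, 0], so take v_1 = [1, 1, 0]^T.
λ = -4: A - (-4)I = [[-13, 12, -8], [-13, 12, -8], [3, -3, 3]]. v must be orthogonal to every row; (row 1) × (row 3) = [12, 15, 3], so take v_2 = [4, 5, 1]^T.
λ = -1: A - (-1)I = [[-16, 12, -8], [-13, 9, -8], [3, -3, 0]]. v must be orthogonal to every row; (row 1) × (row 2) = [-24, -24, 12], so take v_3 = [-2, -2, 1]^T.
V = [v_1 v_2 v_3] = [[1, 4, -2], [1, 5, -2], [0, 1, 1]] has det V = 1, so V^{-1} = adj(V)/det V = [[7, -6, 2], [-1, 1, 0], [1, -1, 1]].
Modal coordinates z(0) = V^{-1} x(0): 7·(-1) + (-6)·0 + 2·1 = -5; (-1)·(-1) + 1·0 + 0·1 = 1; 1·(-1) + (-1)·0 + 1·1 = 0; so z(0) = [-5, 1, 0]^T.
x_1(t) = Σ_i (v_i)_1 · z_i(0) · e^{λ_i t} (row 1 of V times the modal terms).
x_1(0.25) = 1·(-5)·e^{-5·0.25} + 4·1·e^{-4·0.25} + (-2)·0·e^{-1·0.25} = (-5)·0.286505 + 4·0.367879 + 0·0.778801 = 0.0390.

0.0390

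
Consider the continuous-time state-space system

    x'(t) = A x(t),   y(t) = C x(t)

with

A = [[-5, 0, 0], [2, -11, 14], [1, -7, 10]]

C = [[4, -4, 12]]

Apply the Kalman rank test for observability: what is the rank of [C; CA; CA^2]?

CA = [[-16, -40, 64]]
CA^2 = [[64, -8, 80]]
Observability matrix O = [C; CA; CA^2] = [[4, -4, 12], [-16, -40, 64], [64, -8, 80]]
The columns c1, c2, c3 of O are linearly dependent: -c1 + 2·c2 + c3 = 0 (check each entry), so rank(O) ≤ 2.
The 2×2 minor from rows 1, 2, columns 1, 2 is 4·(-40) - (-4)·(-16) = -160 - 64 = -224 ≠ 0, so rank(O) = 2.
rank(O) = 2 < n = 3, so the pair (A, C) is not completely observable.

2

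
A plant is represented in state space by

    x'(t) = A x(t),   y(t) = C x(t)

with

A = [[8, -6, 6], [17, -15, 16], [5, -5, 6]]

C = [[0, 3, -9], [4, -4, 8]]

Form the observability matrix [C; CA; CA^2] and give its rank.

CA = [[6, 0, -6], [4, -4, 8]]
CA^2 = [[18, -6, 0], [4, -4, 8]]
Observability matrix O = [C; CA; CA^2] = [[0, 3, -9], [4, -4, 8], [6, 0, -6], [4, -4, 8], [18, -6, 0], [4, -4, 8]]
The columns c1, c2, c3 of O are linearly dependent: c1 + 3·c2 + c3 = 0 (check each entry), so rank(O) ≤ 2.
The 2×2 minor from rows 1, 2, columns 1, 2 is 0·(-4) - 3·4 = 0 - 12 = -12 ≠ 0, so rank(O) = 2.
rank(O) = 2 < n = 3, so the pair (A, C) is not completely observable.

2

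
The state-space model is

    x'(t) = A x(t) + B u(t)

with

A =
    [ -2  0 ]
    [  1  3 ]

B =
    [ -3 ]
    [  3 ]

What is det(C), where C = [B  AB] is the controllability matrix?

-36

AB = [[6], [6]]
Controllability matrix C = [B  AB] = [[-3, 6], [3, 6]]
det(C) = (-3)·6 - 6·3 = -18 - 18 = -36
Since det(C) ≠ 0, rank(C) = 2 and the system is completely controllable.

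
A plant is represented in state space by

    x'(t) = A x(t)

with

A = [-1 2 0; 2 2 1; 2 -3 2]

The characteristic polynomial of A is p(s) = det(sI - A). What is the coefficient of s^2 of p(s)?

Expand det(sI - A) for the 3×3 matrix.
p(s) = s^3 - 3s^2 - s + 11.
(Check: constant term = det(-A) = (-1)^3 det A = 11; coefficient of s^2 = -tr A = -3.)
The coefficient of s^2 is -3.

-3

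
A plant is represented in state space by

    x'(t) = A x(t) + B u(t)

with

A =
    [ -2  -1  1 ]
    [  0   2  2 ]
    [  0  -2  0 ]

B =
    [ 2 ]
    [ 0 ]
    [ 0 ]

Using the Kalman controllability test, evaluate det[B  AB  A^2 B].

AB = [[-4], [0], [0]]
A^2B = [[8], [0], [0]]
Controllability matrix C = [B  AB  A^2B] = [[2, -4, 8], [0, 0, 0], [0, 0, 0]]
Expanding along the first row, det(C) = 2·(0·0 - 0·0) - (-4)·(0·0 - 0·0) + 8·(0·0 - 0·0) = 2·0 - (-4)·0 + 8·0 = 0
Since det(C) = 0, rank(C) < 3 and the system is not completely controllable.

0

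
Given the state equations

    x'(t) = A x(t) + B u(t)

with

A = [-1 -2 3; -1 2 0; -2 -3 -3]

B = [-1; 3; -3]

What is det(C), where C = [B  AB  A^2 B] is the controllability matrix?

AB = [[-14], [7], [2]]
A^2B = [[6], [28], [1]]
Controllability matrix C = [B  AB  A^2B] = [[-1, -14, 6], [3, 7, 28], [-3, 2, 1]]
Expanding along the first row, det(C) = (-1)·(7·1 - 28·2) - (-14)·(3·1 - 28·(-3)) + 6·(3·2 - 7·(-3)) = (-1)·(-49) - (-14)·87 + 6·27 = 1429
Since det(C) ≠ 0, rank(C) = 3 and the system is completely controllable.

1429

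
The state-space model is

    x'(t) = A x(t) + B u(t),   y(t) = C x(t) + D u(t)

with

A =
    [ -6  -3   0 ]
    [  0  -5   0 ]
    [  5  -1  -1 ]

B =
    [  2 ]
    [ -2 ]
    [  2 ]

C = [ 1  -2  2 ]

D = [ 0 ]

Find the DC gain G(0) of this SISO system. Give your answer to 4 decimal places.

11.4667

G(0) = C(-A)^{-1}B + D = -C A^{-1} B + D.
det A = -30, so A^{-1} = (1/-30)·adj(A) = [[-1/6, 1/10, 0], [0, -1/5, 0], [-5/6, 7/10, -1]]
A^{-1} B = [-8/15, 2/5, -76/15]^T
C A^{-1} B = -172/15
G(0) = D - C A^{-1} B = 0 - (-172/15) = 172/15 ≈ 11.4667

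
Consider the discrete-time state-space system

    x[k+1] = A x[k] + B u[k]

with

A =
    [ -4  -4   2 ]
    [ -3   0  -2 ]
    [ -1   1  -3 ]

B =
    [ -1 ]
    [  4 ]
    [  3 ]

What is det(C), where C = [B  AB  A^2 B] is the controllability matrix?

AB = [[-6], [-3], [-4]]
A^2B = [[28], [26], [15]]
Controllability matrix C = [B  AB  A^2B] = [[-1, -6, 28], [4, -3, 26], [3, -4, 15]]
Expanding along the first row, det(C) = (-1)·((-3)·15 - 26·(-4)) - (-6)·(4·15 - 26·3) + 28·(4·(-4) - (-3)·3) = (-1)·59 - (-6)·(-18) + 28·(-7) = -363
Since det(C) ≠ 0, rank(C) = 3 and the system is completely controllable.

-363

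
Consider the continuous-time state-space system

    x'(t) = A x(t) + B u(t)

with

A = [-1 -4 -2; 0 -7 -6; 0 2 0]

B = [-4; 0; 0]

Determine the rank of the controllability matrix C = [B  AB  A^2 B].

AB = [[4], [0], [0]]
A^2B = [[-4], [0], [0]]
Controllability matrix C = [B  AB  A^2B] = [[-4, 4, -4], [0, 0, 0], [0, 0, 0]]
Every column of C is a scalar multiple of column 1 = [-4, 0, 0] (multipliers 1, -1, 1), so the columns span a one-dimensional space.
C ≠ 0, hence rank(C) = 1.
rank(C) = 1 < n = 3, so the pair (A, B) is not completely controllable.

1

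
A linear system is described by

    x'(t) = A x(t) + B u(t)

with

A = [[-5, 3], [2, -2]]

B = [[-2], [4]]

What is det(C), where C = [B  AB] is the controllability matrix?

AB = [[22], [-12]]
Controllability matrix C = [B  AB] = [[-2, 22], [4, -12]]
det(C) = (-2)·(-12) - 22·4 = 24 - 88 = -64
Since det(C) ≠ 0, rank(C) = 2 and the system is completely controllable.

-64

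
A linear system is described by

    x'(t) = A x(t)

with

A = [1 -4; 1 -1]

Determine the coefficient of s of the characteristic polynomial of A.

0

For a 2×2 matrix, det(sI - A) = s^2 - (tr A)s + det A.
tr A = 0, det A = 3.
So p(s) = s^2 + 3.
The coefficient of s is 0.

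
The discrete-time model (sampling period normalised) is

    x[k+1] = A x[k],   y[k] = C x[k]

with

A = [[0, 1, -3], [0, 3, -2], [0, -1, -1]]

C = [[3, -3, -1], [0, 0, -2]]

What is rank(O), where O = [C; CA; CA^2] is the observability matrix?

CA = [[0, -5, -2], [0, 2, 2]]
CA^2 = [[0, -13, 12], [0, 4, -6]]
Observability matrix O = [C; CA; CA^2] = [[3, -3, -1], [0, 0, -2], [0, -5, -2], [0, 2, 2], [0, -13, 12], [0, 4, -6]]
Take the 3×3 submatrix of O formed by rows 1, 2, 3: [[3, -3, -1], [0, 0, -2], [0, -5, -2]]. Its determinant is 3·(0·(-2) - (-2)·(-5)) - (-3)·(0·(-2) - (-2)·0) + (-1)·(0·(-5) - 0·0) = 3·(-10) - (-3)·0 + (-1)·0 = -30 ≠ 0.
So rank(O) ≥ 3; since O has 3 columns, rank(O) = 3.
rank(O) = 3 = n, so the pair (A, C) is completely observable.

3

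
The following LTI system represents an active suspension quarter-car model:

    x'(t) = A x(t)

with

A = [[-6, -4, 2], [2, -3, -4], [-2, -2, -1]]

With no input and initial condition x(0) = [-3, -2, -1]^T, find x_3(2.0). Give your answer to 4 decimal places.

0.0365

det(sI - A) = s^3 - (tr A)s^2 + (M11 + M22 + M33)s - det A, where Mii is the 2×2 principal minor of A obtained by deleting row i and column i.
tr A = (-6) + (-3) + (-1) = -10; M11 = (-3)·(-1) - (-4)·(-2) = 3 - 8 = -5; M22 = (-6)·(-1) - 2·(-2) = 6 - (-4) = 10; M33 = (-6)·(-3) - (-4)·2 = 18 - (-8) = 26; sum of minors = 31.
det A = (-6)·((-3)·(-1) - (-4)·(-2)) - (-4)·(2·(-1) - (-4)·(-2)) + 2·(2·(-2) - (-3)·(-2)) = (-6)·(-5) - (-4)·(-10) + 2·(-10) = -30.
So p(s) = det(sI - A) = s^3 + 10s^2 + 31s + 30.
Rational-root test: any integer root divides 30. Testing small divisors, s = -2 works: p(-2) = -8 + 40 + (-62) + 30 = 0, so (s + 2) is a factor.
Dividing, p(s) = (s + 2)(s^2 + 8s + 15).
Factor s^2 + 8s + 15: two numbers with sum -8 and product 15 are -3 and -5, so s^2 + 8s + 15 = (s + 3)(s + 5).
Hence p(s) = (s + 2) (s + 3) (s + 5), with roots -5, -3, -2.
The eigenvalues -5, -3, -2 are distinct and real, so A is diagonalisable and x(t) = e^{At} x(0) = V diag(e^{λ_i t}) V^{-1} x(0), where the columns of V are the eigenvectors.
λ = -5: A - (-5)I = [[-1, -4, 2], [2, 2, -4], [-2, -2, 4]]. v must be orthogonal to every row; (row 1) × (row 2) = [12, 0, 6], so take v_1 = [-2, 0, -1]^T.
λ = -3: A - (-3)I = [[-3, -4, 2], [2, 0, -4], [-2, -2, 2]]. v must be orthogonal to every row; (row 1) × (row 2) = [16, -8, 8], so take v_2 = [2, -1, 1]^T.
λ = -2: A - (-2)I = [[-4, -4, 2], [2, -1, -4], [-2, -2, 1]]. v must be orthogonal to every row; (row 1) × (row 2) = [18, -12, 12], so take v_3 = [-3, 2, -2]^T.
V = [v_1 v_2 v_3] = [[-2, 2, -3], [0, -1, 2], [-1, 1, -2]] has det V = -1, so V^{-1} = adj(V)/det V = [[0, -1, -1], [2, -1, -4], [1, 0, -2]].
Modal coordinates z(0) = V^{-1} x(0): 0·(-3) + (-1)·(-2) + (-1)·(-1) = 3; 2·(-3) + (-1)·(-2) + (-4)·(-1) = 0; 1·(-3) + 0·(-2) + (-2)·(-1) = -1; so z(0) = [3, 0, -1]^T.
x_3(t) = Σ_i (v_i)_3 · z_i(0) · e^{λ_i t} (row 3 of V times the modal terms).
x_3(2.0) = (-1)·3·e^{-5·2.0} + 1·0·e^{-3·2.0} + (-2)·(-1)·e^{-2·2.0} = (-3)·0.000045 + 0·0.002479 + 2·0.018316 = 0.0365.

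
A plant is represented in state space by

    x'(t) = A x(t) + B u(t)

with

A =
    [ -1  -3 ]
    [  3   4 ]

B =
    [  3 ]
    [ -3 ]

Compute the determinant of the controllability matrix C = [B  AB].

AB = [[6], [-3]]
Controllability matrix C = [B  AB] = [[3, 6], [-3, -3]]
det(C) = 3·(-3) - 6·(-3) = -9 - (-18) = 9
Since det(C) ≠ 0, rank(C) = 2 and the system is completely controllable.

9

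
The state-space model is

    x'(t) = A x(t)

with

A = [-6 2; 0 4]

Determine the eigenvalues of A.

det(sI - A) = s^2 - (tr A)s + det A, with tr A = (-6) + 4 = -2 and det A = (-6)·4 - 2·0 = -24 - 0 = -24.
So p(s) = det(sI - A) = s^2 + 2s - 24.
Factor s^2 + 2s - 24: two numbers with sum -2 and product -24 are 4 and -6, so s^2 + 2s - 24 = (s - 4)(s + 6).
Hence p(s) = (s - 4) (s + 6), with roots -6, 4.
At least one eigenvalue has non-negative real part, so the system is not asymptotically stable.

-6, 4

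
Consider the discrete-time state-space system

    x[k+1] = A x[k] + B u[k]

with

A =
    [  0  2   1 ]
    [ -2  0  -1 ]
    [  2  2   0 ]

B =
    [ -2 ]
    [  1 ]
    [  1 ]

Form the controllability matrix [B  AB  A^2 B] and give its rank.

AB = [[3], [3], [-2]]
A^2B = [[4], [-4], [12]]
Controllability matrix C = [B  AB  A^2B] = [[-2, 3, 4], [1, 3, -4], [1, -2, 12]]
det(C) = (-2)·(3·12 - (-4)·(-2)) - 3·(1·12 - (-4)·1) + 4·(1·(-2) - 3·1) = (-2)·28 - 3·16 + 4·(-5) = -124 ≠ 0, so rank(C) = 3.
rank(C) = 3 = n, so the pair (A, B) is completely controllable.

3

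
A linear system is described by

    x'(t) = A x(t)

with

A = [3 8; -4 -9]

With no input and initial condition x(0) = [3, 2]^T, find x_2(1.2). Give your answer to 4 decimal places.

-1.4886

det(sI - A) = s^2 - (tr A)s + det A, with tr A = 3 + (-9) = -6 and det A = 3·(-9) - 8·(-4) = -27 - (-32) = 5.
So p(s) = det(sI - A) = s^2 + 6s + 5.
Factor s^2 + 6s + 5: two numbers with sum -6 and product 5 are -1 and -5, so s^2 + 6s + 5 = (s + 1)(s + 5).
Hence p(s) = (s + 1) (s + 5), with roots -5, -1.
The eigenvalues -5, -1 are distinct and real, so A is diagonalisable and x(t) = e^{At} x(0) = V diag(e^{λ_i t}) V^{-1} x(0), where the columns of V are the eigenvectors.
λ = -5: A - (-5)I = [[8, 8], [-4, -4]]. Row 1 gives 8·v1 + 8·v2 = 0, so take v_1 = [1, -1]^T.
λ = -1: A - (-1)I = [[4, 8], [-4, -8]]. Row 1 gives 4·v1 + 8·v2 = 0, so take v_2 = [2, -1]^T.
V = [v_1 v_2] = [[1, 2], [-1, -1]] has det V = 1, so V^{-1} = adj(V)/det V = [[-1, -2], [1, 1]].
Modal coordinates z(0) = V^{-1} x(0): (-1)·3 + (-2)·2 = -7; 1·3 + 1·2 = 5; so z(0) = [-7, 5]^T.
x_2(t) = Σ_i (v_i)_2 · z_i(0) · e^{λ_i t} (row 2 of V times the modal terms).
x_2(1.2) = (-1)·(-7)·e^{-5·1.2} + (-1)·5·e^{-1·1.2} = 7·0.002479 + (-5)·0.301194 = -1.4886.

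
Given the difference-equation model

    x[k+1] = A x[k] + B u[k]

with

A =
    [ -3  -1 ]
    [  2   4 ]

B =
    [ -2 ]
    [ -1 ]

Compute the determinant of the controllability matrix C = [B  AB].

23

AB = [[7], [-8]]
Controllability matrix C = [B  AB] = [[-2, 7], [-1, -8]]
det(C) = (-2)·(-8) - 7·(-1) = 16 - (-7) = 23
Since det(C) ≠ 0, rank(C) = 2 and the system is completely controllable.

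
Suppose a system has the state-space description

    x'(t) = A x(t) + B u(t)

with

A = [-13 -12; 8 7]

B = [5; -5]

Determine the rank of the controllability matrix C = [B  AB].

1

AB = [[-5], [5]]
Controllability matrix C = [B  AB] = [[5, -5], [-5, 5]]
Every column of C is a scalar multiple of column 1 = [5, -5] (multipliers 1, -1), so the columns span a one-dimensional space.
C ≠ 0, hence rank(C) = 1.
rank(C) = 1 < n = 2, so the pair (A, B) is not completely controllable.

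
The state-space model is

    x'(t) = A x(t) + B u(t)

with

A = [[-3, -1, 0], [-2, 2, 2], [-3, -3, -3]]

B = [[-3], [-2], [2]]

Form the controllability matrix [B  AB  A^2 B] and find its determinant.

AB = [[11], [6], [9]]
A^2B = [[-39], [8], [-78]]
Controllability matrix C = [B  AB  A^2B] = [[-3, 11, -39], [-2, 6, 8], [2, 9, -78]]
Expanding along the first row, det(C) = (-3)·(6·(-78) - 8·9) - 11·((-2)·(-78) - 8·2) + (-39)·((-2)·9 - 6·2) = (-3)·(-540) - 11·140 + (-39)·(-30) = 1250
Since det(C) ≠ 0, rank(C) = 3 and the system is completely controllable.

1250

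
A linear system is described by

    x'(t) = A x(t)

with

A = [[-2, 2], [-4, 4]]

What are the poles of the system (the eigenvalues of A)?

det(sI - A) = s^2 - (tr A)s + det A, with tr A = (-2) + 4 = 2 and det A = (-2)·4 - 2·(-4) = -8 - (-8) = 0.
So p(s) = det(sI - A) = s^2 - 2s.
Factor s^2 - 2s: two numbers with sum 2 and product 0 are 2 and 0, so s^2 - 2s = s(s - 2).
Hence p(s) = s (s - 2), with roots 0, 2.
At least one eigenvalue has non-negative real part, so the system is not asymptotically stable.

0, 2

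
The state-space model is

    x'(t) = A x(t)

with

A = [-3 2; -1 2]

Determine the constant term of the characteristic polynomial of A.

For a 2×2 matrix, det(sI - A) = s^2 - (tr A)s + det A.
tr A = -1, det A = -4.
So p(s) = s^2 + s - 4.
The constant term is -4.

-4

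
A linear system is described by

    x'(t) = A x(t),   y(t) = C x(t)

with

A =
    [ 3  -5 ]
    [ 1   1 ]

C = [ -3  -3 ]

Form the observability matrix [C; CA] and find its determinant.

-72

CA = [[-12, 12]]
Observability matrix O = [C; CA] = [[-3, -3], [-12, 12]]
det(O) = (-3)·12 - (-3)·(-12) = -36 - 36 = -72
Since det(O) ≠ 0, rank(O) = 2 and the system is completely observable.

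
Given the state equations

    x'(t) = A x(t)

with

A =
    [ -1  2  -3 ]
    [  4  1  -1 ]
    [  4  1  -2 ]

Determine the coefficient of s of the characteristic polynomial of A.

Expand det(sI - A) for the 3×3 matrix.
p(s) = s^3 + 2s^2 + 4s - 9.
(Check: constant term = det(-A) = (-1)^3 det A = -9; coefficient of s^2 = -tr A = 2.)
The coefficient of s is 4.

4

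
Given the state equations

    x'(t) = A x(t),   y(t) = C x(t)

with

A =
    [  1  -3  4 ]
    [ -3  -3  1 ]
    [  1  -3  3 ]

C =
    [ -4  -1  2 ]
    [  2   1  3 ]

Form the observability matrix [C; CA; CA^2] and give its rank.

3

CA = [[1, 9, -11], [2, -18, 18]]
CA^2 = [[-37, 3, -20], [74, -6, 44]]
Observability matrix O = [C; CA; CA^2] = [[-4, -1, 2], [2, 1, 3], [1, 9, -11], [2, -18, 18], [-37, 3, -20], [74, -6, 44]]
Take the 3×3 submatrix of O formed by rows 1, 2, 3: [[-4, -1, 2], [2, 1, 3], [1, 9, -11]]. Its determinant is (-4)·(1·(-11) - 3·9) - (-1)·(2·(-11) - 3·1) + 2·(2·9 - 1·1) = (-4)·(-38) - (-1)·(-25) + 2·17 = 161 ≠ 0.
So rank(O) ≥ 3; since O has 3 columns, rank(O) = 3.
rank(O) = 3 = n, so the pair (A, C) is completely observable.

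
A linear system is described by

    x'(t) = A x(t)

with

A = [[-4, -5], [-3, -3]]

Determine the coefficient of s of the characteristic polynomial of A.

For a 2×2 matrix, det(sI - A) = s^2 - (tr A)s + det A.
tr A = -7, det A = -3.
So p(s) = s^2 + 7s - 3.
The coefficient of s is 7.

7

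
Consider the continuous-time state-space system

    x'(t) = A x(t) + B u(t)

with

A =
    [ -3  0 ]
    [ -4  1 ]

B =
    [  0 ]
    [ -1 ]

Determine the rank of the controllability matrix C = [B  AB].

1

AB = [[0], [-1]]
Controllability matrix C = [B  AB] = [[0, 0], [-1, -1]]
Every column of C is a scalar multiple of column 1 = [0, -1] (multipliers 1, 1), so the columns span a one-dimensional space.
C ≠ 0, hence rank(C) = 1.
rank(C) = 1 < n = 2, so the pair (A, B) is not completely controllable.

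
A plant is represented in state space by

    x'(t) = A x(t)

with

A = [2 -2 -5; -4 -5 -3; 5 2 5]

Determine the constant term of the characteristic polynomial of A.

133

Expand det(sI - A) for the 3×3 matrix.
p(s) = s^3 - 2s^2 - 2s + 133.
(Check: constant term = det(-A) = (-1)^3 det A = 133; coefficient of s^2 = -tr A = -2.)
The constant term is 133.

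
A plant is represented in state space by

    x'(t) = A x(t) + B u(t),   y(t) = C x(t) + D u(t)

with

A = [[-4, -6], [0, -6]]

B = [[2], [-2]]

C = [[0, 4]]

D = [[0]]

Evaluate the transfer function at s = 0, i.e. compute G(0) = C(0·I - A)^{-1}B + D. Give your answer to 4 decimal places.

G(0) = C(-A)^{-1}B + D = -C A^{-1} B + D.
det A = 24, so A^{-1} = (1/24)·adj(A) = [[-1/4, 1/4], [0, -1/6]]
A^{-1} B = [-1, 1/3]^T
C A^{-1} B = 4/3
G(0) = D - C A^{-1} B = 0 - (4/3) = -4/3 ≈ -1.3333

-1.3333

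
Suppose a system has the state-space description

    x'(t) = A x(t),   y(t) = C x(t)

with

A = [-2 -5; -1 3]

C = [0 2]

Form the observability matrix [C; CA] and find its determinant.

4

CA = [[-2, 6]]
Observability matrix O = [C; CA] = [[0, 2], [-2, 6]]
det(O) = 0·6 - 2·(-2) = 0 - (-4) = 4
Since det(O) ≠ 0, rank(O) = 2 and the system is completely observable.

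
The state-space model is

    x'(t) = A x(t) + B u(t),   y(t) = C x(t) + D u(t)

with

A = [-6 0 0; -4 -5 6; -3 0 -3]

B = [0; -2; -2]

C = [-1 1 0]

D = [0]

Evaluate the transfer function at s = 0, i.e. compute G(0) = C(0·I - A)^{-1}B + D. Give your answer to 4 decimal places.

-1.2000

G(0) = C(-A)^{-1}B + D = -C A^{-1} B + D.
det A = -90, so A^{-1} = (1/-90)·adj(A) = [[-1/6, 0, 0], [1/3, -1/5, -2/5], [1/6, 0, -1/3]]
A^{-1} B = [0, 6/5, 2/3]^T
C A^{-1} B = 6/5
G(0) = D - C A^{-1} B = 0 - (6/5) = -6/5 ≈ -1.2000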